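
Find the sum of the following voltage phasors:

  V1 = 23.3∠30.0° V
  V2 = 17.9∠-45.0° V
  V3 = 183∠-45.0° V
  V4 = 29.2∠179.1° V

Step 1 — Convert each phasor to rectangular form:
  V1 = 23.3·(cos(30.0°) + j·sin(30.0°)) = 20.18 + j11.65 V
  V2 = 17.9·(cos(-45.0°) + j·sin(-45.0°)) = 12.66 - j12.66 V
  V3 = 183·(cos(-45.0°) + j·sin(-45.0°)) = 129.4 - j129.4 V
  V4 = 29.2·(cos(179.1°) + j·sin(179.1°)) = -29.2 + j0.4587 V
Step 2 — Sum components: V_total = 133 - j129.9 V.
Step 3 — Convert to polar: |V_total| = 186 V, ∠V_total = -44.3°.

V_total = 186∠-44.3° V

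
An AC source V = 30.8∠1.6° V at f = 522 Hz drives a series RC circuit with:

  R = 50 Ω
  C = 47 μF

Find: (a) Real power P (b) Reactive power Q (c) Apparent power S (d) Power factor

Step 1 — Angular frequency: ω = 2π·f = 2π·522 = 3280 rad/s.
Step 2 — Component impedances:
  R: Z = R = 50 Ω
  C: Z = 1/(jωC) = -j/(ω·C) = 0 - j6.487 Ω
Step 3 — Series combination: Z_total = R + C = 50 - j6.487 Ω = 50.42∠-7.4° Ω.
Step 4 — Source phasor: V = 30.8∠1.6° V = 30.79 + j0.86 V.
Step 5 — Current: I = V / Z = 0.6034 + j0.09548 A = 0.6109∠9.0° A.
Step 6 — Complex power: S = V·I* = 18.66 - j2.421 VA.
Step 7 — Real power: P = Re(S) = 18.66 W.
Step 8 — Reactive power: Q = Im(S) = -2.421 VAR.
Step 9 — Apparent power: |S| = 18.82 VA.
Step 10 — Power factor: PF = P/|S| = 0.9917 (leading).

(a) P = 18.66 W  (b) Q = -2.421 VAR  (c) S = 18.82 VA  (d) PF = 0.9917 (leading)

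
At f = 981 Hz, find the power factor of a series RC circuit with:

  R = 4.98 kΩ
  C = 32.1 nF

Step 1 — Angular frequency: ω = 2π·f = 2π·981 = 6164 rad/s.
Step 2 — Component impedances:
  R: Z = R = 4980 Ω
  C: Z = 1/(jωC) = -j/(ω·C) = 0 - j5054 Ω
Step 3 — Series combination: Z_total = R + C = 4980 - j5054 Ω = 7095∠-45.4° Ω.
Step 4 — Power factor: PF = cos(φ) = Re(Z)/|Z| = 4980/7095 = 0.7019.
Step 5 — Type: Im(Z) = -5054 ⇒ leading (phase φ = -45.4°).

PF = 0.7019 (leading, φ = -45.4°)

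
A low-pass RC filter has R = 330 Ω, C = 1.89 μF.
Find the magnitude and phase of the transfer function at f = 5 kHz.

Step 1 — Angular frequency: ω = 2π·5000 = 3.142e+04 rad/s.
Step 2 — Transfer function: H(jω) = 1/(1 + jωRC).
Step 3 — Denominator: 1 + jωRC = 1 + j·3.142e+04·330·1.89e-06 = 1 + j19.59.
Step 4 — H = 0.002598 - j0.0509.
Step 5 — Magnitude: |H| = 0.05097 (-25.9 dB); phase: φ = -87.1°.

|H| = 0.05097 (-25.9 dB), φ = -87.1°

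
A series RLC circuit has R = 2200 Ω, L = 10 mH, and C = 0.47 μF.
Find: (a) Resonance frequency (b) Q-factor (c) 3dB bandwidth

Step 1 — Resonance: ω₀ = 1/√(LC) = 1/√(0.01·4.7e-07) = 1.459e+04 rad/s.
Step 2 — f₀ = ω₀/(2π) = 2322 Hz.
Step 3 — Series Q: Q = ω₀L/R = 1.459e+04·0.01/2200 = 0.0663.
Step 4 — Bandwidth: Δω = ω₀/Q = 2.2e+05 rad/s; BW = Δω/(2π) = 3.501e+04 Hz.

(a) f₀ = 2322 Hz  (b) Q = 0.0663  (c) BW = 3.501e+04 Hz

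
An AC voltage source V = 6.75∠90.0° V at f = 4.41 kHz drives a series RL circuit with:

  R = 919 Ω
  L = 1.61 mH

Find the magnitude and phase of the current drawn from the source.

Step 1 — Angular frequency: ω = 2π·f = 2π·4410 = 2.771e+04 rad/s.
Step 2 — Component impedances:
  R: Z = R = 919 Ω
  L: Z = jωL = j·2.771e+04·0.00161 = 0 + j44.61 Ω
Step 3 — Series combination: Z_total = R + L = 919 + j44.61 Ω = 920.1∠2.8° Ω.
Step 4 — Source phasor: V = 6.75∠90.0° V = 0 + j6.75 V.
Step 5 — Ohm's law: I = V / Z_total = (0 + j6.75) / (919 + j44.61) = 0.0003557 + j0.007328 A.
Step 6 — Convert to polar: |I| = 0.007336 A, ∠I = 87.2°.

I = 0.007336∠87.2° A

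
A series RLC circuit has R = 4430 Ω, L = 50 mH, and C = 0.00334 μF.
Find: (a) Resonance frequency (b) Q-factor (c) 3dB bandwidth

Step 1 — Resonance: ω₀ = 1/√(LC) = 1/√(0.05·3.34e-09) = 7.738e+04 rad/s.
Step 2 — f₀ = ω₀/(2π) = 1.232e+04 Hz.
Step 3 — Series Q: Q = ω₀L/R = 7.738e+04·0.05/4430 = 0.8734.
Step 4 — Bandwidth: Δω = ω₀/Q = 8.86e+04 rad/s; BW = Δω/(2π) = 1.41e+04 Hz.

(a) f₀ = 1.232e+04 Hz  (b) Q = 0.8734  (c) BW = 1.41e+04 Hz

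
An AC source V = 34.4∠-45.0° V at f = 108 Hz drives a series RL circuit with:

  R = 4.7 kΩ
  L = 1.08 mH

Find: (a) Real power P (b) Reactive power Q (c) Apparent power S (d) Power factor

Step 1 — Angular frequency: ω = 2π·f = 2π·108 = 678.6 rad/s.
Step 2 — Component impedances:
  R: Z = R = 4700 Ω
  L: Z = jωL = j·678.6·0.00108 = 0 + j0.7329 Ω
Step 3 — Series combination: Z_total = R + L = 4700 + j0.7329 Ω = 4700∠0.0° Ω.
Step 4 — Source phasor: V = 34.4∠-45.0° V = 24.32 - j24.32 V.
Step 5 — Current: I = V / Z = 0.005175 - j0.005176 A = 0.007319∠-45.0° A.
Step 6 — Complex power: S = V·I* = 0.2518 + j3.926e-05 VA.
Step 7 — Real power: P = Re(S) = 0.2518 W.
Step 8 — Reactive power: Q = Im(S) = 3.926e-05 VAR.
Step 9 — Apparent power: |S| = 0.2518 VA.
Step 10 — Power factor: PF = P/|S| = 1 (lagging).

(a) P = 0.2518 W  (b) Q = 3.926e-05 VAR  (c) S = 0.2518 VA  (d) PF = 1 (lagging)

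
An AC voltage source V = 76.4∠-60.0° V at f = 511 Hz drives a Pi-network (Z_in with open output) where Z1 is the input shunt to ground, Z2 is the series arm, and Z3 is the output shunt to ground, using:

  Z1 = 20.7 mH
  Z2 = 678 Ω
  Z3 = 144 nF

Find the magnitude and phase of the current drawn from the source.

Step 1 — Angular frequency: ω = 2π·f = 2π·511 = 3211 rad/s.
Step 2 — Component impedances:
  Z1: Z = jωL = j·3211·0.0207 = 0 + j66.46 Ω
  Z2: Z = R = 678 Ω
  Z3: Z = 1/(jωC) = -j/(ω·C) = 0 - j2163 Ω
Step 3 — With open output, the series arm Z2 and the output shunt Z3 appear in series to ground: Z2 + Z3 = 678 - j2163 Ω.
Step 4 — Parallel with input shunt Z1: Z_in = Z1 || (Z2 + Z3) = 0.6169 + j68.37 Ω = 68.37∠89.5° Ω.
Step 5 — Source phasor: V = 76.4∠-60.0° V = 38.2 - j66.16 V.
Step 6 — Ohm's law: I = V / Z_total = (38.2 - j66.16) / (0.6169 + j68.37) = -0.9626 - j0.5674 A.
Step 7 — Convert to polar: |I| = 1.117 A, ∠I = -149.5°.

I = 1.117∠-149.5° A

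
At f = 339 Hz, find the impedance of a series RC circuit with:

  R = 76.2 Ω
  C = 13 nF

Step 1 — Angular frequency: ω = 2π·f = 2π·339 = 2130 rad/s.
Step 2 — Component impedances:
  R: Z = R = 76.2 Ω
  C: Z = 1/(jωC) = -j/(ω·C) = 0 - j3.611e+04 Ω
Step 3 — Series combination: Z_total = R + C = 76.2 - j3.611e+04 Ω = 3.611e+04∠-89.9° Ω.

Z = 76.2 - j3.611e+04 Ω = 3.611e+04∠-89.9° Ω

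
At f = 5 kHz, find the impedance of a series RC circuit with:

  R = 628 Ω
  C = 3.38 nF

Step 1 — Angular frequency: ω = 2π·f = 2π·5000 = 3.142e+04 rad/s.
Step 2 — Component impedances:
  R: Z = R = 628 Ω
  C: Z = 1/(jωC) = -j/(ω·C) = 0 - j9417 Ω
Step 3 — Series combination: Z_total = R + C = 628 - j9417 Ω = 9438∠-86.2° Ω.

Z = 628 - j9417 Ω = 9438∠-86.2° Ω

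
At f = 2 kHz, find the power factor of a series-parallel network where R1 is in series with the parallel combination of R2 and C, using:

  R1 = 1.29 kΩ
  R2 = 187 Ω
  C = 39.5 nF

Step 1 — Angular frequency: ω = 2π·f = 2π·2000 = 1.257e+04 rad/s.
Step 2 — Component impedances:
  R1: Z = R = 1290 Ω
  R2: Z = R = 187 Ω
  C: Z = 1/(jωC) = -j/(ω·C) = 0 - j2015 Ω
Step 3 — Parallel branch: R2 || C = 1/(1/R2 + 1/C) = 185.4 - j17.21 Ω.
Step 4 — Series with R1: Z_total = R1 + (R2 || C) = 1475 - j17.21 Ω = 1476∠-0.7° Ω.
Step 5 — Power factor: PF = cos(φ) = Re(Z)/|Z| = 1475.4/1475.5 = 0.9999.
Step 6 — Type: Im(Z) = -17.21 ⇒ leading (phase φ = -0.7°).

PF = 0.9999 (leading, φ = -0.7°)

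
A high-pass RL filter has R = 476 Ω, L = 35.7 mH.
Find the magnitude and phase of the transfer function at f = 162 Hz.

Step 1 — Angular frequency: ω = 2π·162 = 1018 rad/s.
Step 2 — Transfer function: H(jω) = jωL/(R + jωL).
Step 3 — Numerator jωL = j·36.34; denominator R + jωL = 476 + j36.34.
Step 4 — H = 0.005794 + j0.0759.
Step 5 — Magnitude: |H| = 0.07612 (-22.4 dB); phase: φ = 85.6°.

|H| = 0.07612 (-22.4 dB), φ = 85.6°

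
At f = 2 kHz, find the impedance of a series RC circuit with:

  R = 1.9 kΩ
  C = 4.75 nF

Step 1 — Angular frequency: ω = 2π·f = 2π·2000 = 1.257e+04 rad/s.
Step 2 — Component impedances:
  R: Z = R = 1900 Ω
  C: Z = 1/(jωC) = -j/(ω·C) = 0 - j1.675e+04 Ω
Step 3 — Series combination: Z_total = R + C = 1900 - j1.675e+04 Ω = 1.686e+04∠-83.5° Ω.

Z = 1900 - j1.675e+04 Ω = 1.686e+04∠-83.5° Ω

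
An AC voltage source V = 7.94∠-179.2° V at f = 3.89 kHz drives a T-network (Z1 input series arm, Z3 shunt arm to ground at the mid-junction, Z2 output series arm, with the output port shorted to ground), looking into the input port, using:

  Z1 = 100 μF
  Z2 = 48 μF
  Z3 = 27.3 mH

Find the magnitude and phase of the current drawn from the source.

Step 1 — Angular frequency: ω = 2π·f = 2π·3890 = 2.444e+04 rad/s.
Step 2 — Component impedances:
  Z1: Z = 1/(jωC) = -j/(ω·C) = 0 - j0.4091 Ω
  Z2: Z = 1/(jωC) = -j/(ω·C) = 0 - j0.8524 Ω
  Z3: Z = jωL = j·2.444e+04·0.0273 = 0 + j667.3 Ω
Step 3 — With the output port shorted to ground, the output series arm Z2 runs from the junction to ground; the shunt arm Z3 also runs from the junction to ground. They appear in parallel: Z3 || Z2 = 0 - j0.8535 Ω.
Step 4 — Series with input arm Z1: Z_in = Z1 + (Z3 || Z2) = 0 - j1.263 Ω = 1.263∠-90.0° Ω.
Step 5 — Source phasor: V = 7.94∠-179.2° V = -7.939 - j0.1109 V.
Step 6 — Ohm's law: I = V / Z_total = (-7.939 - j0.1109) / (0 - j1.263) = 0.0878 - j6.288 A.
Step 7 — Convert to polar: |I| = 6.289 A, ∠I = -89.2°.

I = 6.289∠-89.2° A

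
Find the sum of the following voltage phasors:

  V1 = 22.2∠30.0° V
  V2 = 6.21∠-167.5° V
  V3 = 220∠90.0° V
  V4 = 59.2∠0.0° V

Step 1 — Convert each phasor to rectangular form:
  V1 = 22.2·(cos(30.0°) + j·sin(30.0°)) = 19.23 + j11.1 V
  V2 = 6.21·(cos(-167.5°) + j·sin(-167.5°)) = -6.063 - j1.344 V
  V3 = 220·(cos(90.0°) + j·sin(90.0°)) = 0 + j220 V
  V4 = 59.2·(cos(0.0°) + j·sin(0.0°)) = 59.2 V
Step 2 — Sum components: V_total = 72.36 + j229.8 V.
Step 3 — Convert to polar: |V_total| = 240.9 V, ∠V_total = 72.5°.

V_total = 240.9∠72.5° V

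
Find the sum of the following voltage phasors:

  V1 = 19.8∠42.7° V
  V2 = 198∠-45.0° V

Step 1 — Convert each phasor to rectangular form:
  V1 = 19.8·(cos(42.7°) + j·sin(42.7°)) = 14.55 + j13.43 V
  V2 = 198·(cos(-45.0°) + j·sin(-45.0°)) = 140 - j140 V
Step 2 — Sum components: V_total = 154.6 - j126.6 V.
Step 3 — Convert to polar: |V_total| = 199.8 V, ∠V_total = -39.3°.

V_total = 199.8∠-39.3° V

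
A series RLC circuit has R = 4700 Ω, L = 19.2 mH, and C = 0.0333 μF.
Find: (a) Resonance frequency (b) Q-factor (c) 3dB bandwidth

Step 1 — Resonance condition Im(Z)=0 gives ω₀ = 1/√(LC).
Step 2 — ω₀ = 1/√(0.0192·3.33e-08) = 3.955e+04 rad/s.
Step 3 — f₀ = ω₀/(2π) = 6294 Hz.
Step 4 — Series Q: Q = ω₀L/R = 3.955e+04·0.0192/4700 = 0.1616.
Step 5 — 3dB bandwidth: Δω = ω₀/Q = 2.448e+05 rad/s; BW = Δω/(2π) = 3.896e+04 Hz.

(a) f₀ = 6294 Hz  (b) Q = 0.1616  (c) BW = 3.896e+04 Hz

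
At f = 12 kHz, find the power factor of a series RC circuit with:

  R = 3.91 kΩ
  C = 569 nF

Step 1 — Angular frequency: ω = 2π·f = 2π·1.2e+04 = 7.54e+04 rad/s.
Step 2 — Component impedances:
  R: Z = R = 3910 Ω
  C: Z = 1/(jωC) = -j/(ω·C) = 0 - j23.31 Ω
Step 3 — Series combination: Z_total = R + C = 3910 - j23.31 Ω = 3910∠-0.3° Ω.
Step 4 — Power factor: PF = cos(φ) = Re(Z)/|Z| = 3910/3910 = 1.
Step 5 — Type: Im(Z) = -23.31 ⇒ leading (phase φ = -0.3°).

PF = 1 (leading, φ = -0.3°)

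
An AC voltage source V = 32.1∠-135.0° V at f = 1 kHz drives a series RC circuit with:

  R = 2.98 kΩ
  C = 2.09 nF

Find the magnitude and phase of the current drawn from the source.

Step 1 — Angular frequency: ω = 2π·f = 2π·1000 = 6283 rad/s.
Step 2 — Component impedances:
  R: Z = R = 2980 Ω
  C: Z = 1/(jωC) = -j/(ω·C) = 0 - j7.615e+04 Ω
Step 3 — Series combination: Z_total = R + C = 2980 - j7.615e+04 Ω = 7.621e+04∠-87.8° Ω.
Step 4 — Source phasor: V = 32.1∠-135.0° V = -22.7 - j22.7 V.
Step 5 — Ohm's law: I = V / Z_total = (-22.7 - j22.7) / (2980 - j7.615e+04) = 0.000286 - j0.0003093 A.
Step 6 — Convert to polar: |I| = 0.0004212 A, ∠I = -47.2°.

I = 0.0004212∠-47.2° A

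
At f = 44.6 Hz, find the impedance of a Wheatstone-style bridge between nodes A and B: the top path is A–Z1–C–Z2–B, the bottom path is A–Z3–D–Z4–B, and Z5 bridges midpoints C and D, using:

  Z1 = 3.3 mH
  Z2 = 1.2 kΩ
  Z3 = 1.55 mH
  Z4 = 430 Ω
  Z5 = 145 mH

Step 1 — Angular frequency: ω = 2π·f = 2π·44.6 = 280.2 rad/s.
Step 2 — Component impedances:
  Z1: Z = jωL = j·280.2·0.0033 = 0 + j0.9248 Ω
  Z2: Z = R = 1200 Ω
  Z3: Z = jωL = j·280.2·0.00155 = 0 + j0.4344 Ω
  Z4: Z = R = 430 Ω
  Z5: Z = jωL = j·280.2·0.145 = 0 + j40.63 Ω
Step 3 — Bridge requires nodal analysis (the Z5 bridge couples midpoints C and D, so the two paths cannot be reduced to a simple series/parallel combination). Setting node B to ground and injecting 1 A at node A, the 3-node admittance system at A, C, D solves to V_A = Z_AB = 316.6 + j0.2996 Ω = 316.6∠0.1° Ω.

Z = 316.6 + j0.2996 Ω = 316.6∠0.1° Ω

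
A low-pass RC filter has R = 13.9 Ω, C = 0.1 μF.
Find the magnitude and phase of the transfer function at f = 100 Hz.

Step 1 — Angular frequency: ω = 2π·100 = 628.3 rad/s.
Step 2 — Transfer function: H(jω) = 1/(1 + jωRC).
Step 3 — Denominator: 1 + jωRC = 1 + j·628.3·13.9·1e-07 = 1 + j0.0008734.
Step 4 — H = 1 - j0.0008734.
Step 5 — Magnitude: |H| = 1 (-0.0 dB); phase: φ = -0.1°.

|H| = 1 (-0.0 dB), φ = -0.1°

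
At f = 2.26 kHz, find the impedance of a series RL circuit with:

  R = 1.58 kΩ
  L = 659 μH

Step 1 — Angular frequency: ω = 2π·f = 2π·2260 = 1.42e+04 rad/s.
Step 2 — Component impedances:
  R: Z = R = 1580 Ω
  L: Z = jωL = j·1.42e+04·0.000659 = 0 + j9.358 Ω
Step 3 — Series combination: Z_total = R + L = 1580 + j9.358 Ω = 1580∠0.3° Ω.

Z = 1580 + j9.358 Ω = 1580∠0.3° Ω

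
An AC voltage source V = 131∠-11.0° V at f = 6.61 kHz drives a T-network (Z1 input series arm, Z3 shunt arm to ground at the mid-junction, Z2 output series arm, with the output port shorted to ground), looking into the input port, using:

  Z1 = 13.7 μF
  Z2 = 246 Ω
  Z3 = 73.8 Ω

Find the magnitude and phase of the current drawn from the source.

Step 1 — Angular frequency: ω = 2π·f = 2π·6610 = 4.153e+04 rad/s.
Step 2 — Component impedances:
  Z1: Z = 1/(jωC) = -j/(ω·C) = 0 - j1.758 Ω
  Z2: Z = R = 246 Ω
  Z3: Z = R = 73.8 Ω
Step 3 — With the output port shorted to ground, the output series arm Z2 runs from the junction to ground; the shunt arm Z3 also runs from the junction to ground. They appear in parallel: Z3 || Z2 = 56.77 Ω.
Step 4 — Series with input arm Z1: Z_in = Z1 + (Z3 || Z2) = 56.77 - j1.758 Ω = 56.8∠-1.8° Ω.
Step 5 — Source phasor: V = 131∠-11.0° V = 128.6 - j25 V.
Step 6 — Ohm's law: I = V / Z_total = (128.6 - j25) / (56.77 - j1.758) = 2.277 - j0.3698 A.
Step 7 — Convert to polar: |I| = 2.306 A, ∠I = -9.2°.

I = 2.306∠-9.2° A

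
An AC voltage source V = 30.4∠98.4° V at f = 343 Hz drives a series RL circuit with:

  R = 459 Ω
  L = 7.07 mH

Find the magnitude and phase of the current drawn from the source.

Step 1 — Angular frequency: ω = 2π·f = 2π·343 = 2155 rad/s.
Step 2 — Component impedances:
  R: Z = R = 459 Ω
  L: Z = jωL = j·2155·0.00707 = 0 + j15.24 Ω
Step 3 — Series combination: Z_total = R + L = 459 + j15.24 Ω = 459.3∠1.9° Ω.
Step 4 — Source phasor: V = 30.4∠98.4° V = -4.441 + j30.07 V.
Step 5 — Ohm's law: I = V / Z_total = (-4.441 + j30.07) / (459 + j15.24) = -0.007492 + j0.06577 A.
Step 6 — Convert to polar: |I| = 0.06619 A, ∠I = 96.5°.

I = 0.06619∠96.5° A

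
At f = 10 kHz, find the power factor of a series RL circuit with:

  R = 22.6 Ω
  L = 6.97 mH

Step 1 — Angular frequency: ω = 2π·f = 2π·1e+04 = 6.283e+04 rad/s.
Step 2 — Component impedances:
  R: Z = R = 22.6 Ω
  L: Z = jωL = j·6.283e+04·0.00697 = 0 + j437.9 Ω
Step 3 — Series combination: Z_total = R + L = 22.6 + j437.9 Ω = 438.5∠87.0° Ω.
Step 4 — Power factor: PF = cos(φ) = Re(Z)/|Z| = 22.6/438.5 = 0.05154.
Step 5 — Type: Im(Z) = 437.9 ⇒ lagging (phase φ = 87.0°).

PF = 0.05154 (lagging, φ = 87.0°)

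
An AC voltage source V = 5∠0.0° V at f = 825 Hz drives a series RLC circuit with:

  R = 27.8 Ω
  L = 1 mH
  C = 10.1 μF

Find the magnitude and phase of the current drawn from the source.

Step 1 — Angular frequency: ω = 2π·f = 2π·825 = 5184 rad/s.
Step 2 — Component impedances:
  R: Z = R = 27.8 Ω
  L: Z = jωL = j·5184·0.001 = 0 + j5.184 Ω
  C: Z = 1/(jωC) = -j/(ω·C) = 0 - j19.1 Ω
Step 3 — Series combination: Z_total = R + L + C = 27.8 - j13.92 Ω = 31.09∠-26.6° Ω.
Step 4 — Source phasor: V = 5∠0.0° V = 5 V.
Step 5 — Ohm's law: I = V / Z_total = (5) / (27.8 - j13.92) = 0.1438 + j0.07199 A.
Step 6 — Convert to polar: |I| = 0.1608 A, ∠I = 26.6°.

I = 0.1608∠26.6° A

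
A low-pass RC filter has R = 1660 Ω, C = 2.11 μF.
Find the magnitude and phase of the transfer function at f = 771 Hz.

Step 1 — Angular frequency: ω = 2π·771 = 4844 rad/s.
Step 2 — Transfer function: H(jω) = 1/(1 + jωRC).
Step 3 — Denominator: 1 + jωRC = 1 + j·4844·1660·2.11e-06 = 1 + j16.97.
Step 4 — H = 0.003461 - j0.05873.
Step 5 — Magnitude: |H| = 0.05883 (-24.6 dB); phase: φ = -86.6°.

|H| = 0.05883 (-24.6 dB), φ = -86.6°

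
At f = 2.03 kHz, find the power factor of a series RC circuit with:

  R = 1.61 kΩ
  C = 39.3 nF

Step 1 — Angular frequency: ω = 2π·f = 2π·2030 = 1.275e+04 rad/s.
Step 2 — Component impedances:
  R: Z = R = 1610 Ω
  C: Z = 1/(jωC) = -j/(ω·C) = 0 - j1995 Ω
Step 3 — Series combination: Z_total = R + C = 1610 - j1995 Ω = 2564∠-51.1° Ω.
Step 4 — Power factor: PF = cos(φ) = Re(Z)/|Z| = 1610/2563.6 = 0.628.
Step 5 — Type: Im(Z) = -1995 ⇒ leading (phase φ = -51.1°).

PF = 0.628 (leading, φ = -51.1°)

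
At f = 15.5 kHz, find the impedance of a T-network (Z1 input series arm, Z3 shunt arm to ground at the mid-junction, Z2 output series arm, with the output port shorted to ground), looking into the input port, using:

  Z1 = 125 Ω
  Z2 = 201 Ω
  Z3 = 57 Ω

Step 1 — Angular frequency: ω = 2π·f = 2π·1.55e+04 = 9.739e+04 rad/s.
Step 2 — Component impedances:
  Z1: Z = R = 125 Ω
  Z2: Z = R = 201 Ω
  Z3: Z = R = 57 Ω
Step 3 — With the output port shorted to ground, the output series arm Z2 runs from the junction to ground; the shunt arm Z3 also runs from the junction to ground. They appear in parallel: Z3 || Z2 = 44.41 Ω.
Step 4 — Series with input arm Z1: Z_in = Z1 + (Z3 || Z2) = 169.4 Ω = 169.4∠0.0° Ω.

Z = 169.4 Ω = 169.4∠0.0° Ω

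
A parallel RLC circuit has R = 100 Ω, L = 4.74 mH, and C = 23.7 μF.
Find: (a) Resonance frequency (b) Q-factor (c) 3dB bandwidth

Step 1 — Resonance: ω₀ = 1/√(LC) = 1/√(0.00474·2.37e-05) = 2984 rad/s.
Step 2 — f₀ = ω₀/(2π) = 474.9 Hz.
Step 3 — Parallel Q: Q = R/(ω₀L) = 100/(2984·0.00474) = 7.071.
Step 4 — Bandwidth: Δω = ω₀/Q = 421.9 rad/s; BW = Δω/(2π) = 67.15 Hz.

(a) f₀ = 474.9 Hz  (b) Q = 7.071  (c) BW = 67.15 Hz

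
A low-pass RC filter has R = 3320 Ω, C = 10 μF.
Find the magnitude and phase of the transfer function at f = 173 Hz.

Step 1 — Angular frequency: ω = 2π·173 = 1087 rad/s.
Step 2 — Transfer function: H(jω) = 1/(1 + jωRC).
Step 3 — Denominator: 1 + jωRC = 1 + j·1087·3320·1e-05 = 1 + j36.09.
Step 4 — H = 0.0007673 - j0.02769.
Step 5 — Magnitude: |H| = 0.0277 (-31.2 dB); phase: φ = -88.4°.

|H| = 0.0277 (-31.2 dB), φ = -88.4°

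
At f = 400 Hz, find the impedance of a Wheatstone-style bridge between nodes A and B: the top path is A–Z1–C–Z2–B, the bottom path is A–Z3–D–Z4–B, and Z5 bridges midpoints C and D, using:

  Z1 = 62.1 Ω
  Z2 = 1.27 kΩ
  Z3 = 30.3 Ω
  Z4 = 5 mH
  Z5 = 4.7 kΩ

Step 1 — Angular frequency: ω = 2π·f = 2π·400 = 2513 rad/s.
Step 2 — Component impedances:
  Z1: Z = R = 62.1 Ω
  Z2: Z = R = 1270 Ω
  Z3: Z = R = 30.3 Ω
  Z4: Z = jωL = j·2513·0.005 = 0 + j12.57 Ω
  Z5: Z = R = 4700 Ω
Step 3 — Bridge requires nodal analysis (the Z5 bridge couples midpoints C and D, so the two paths cannot be reduced to a simple series/parallel combination). Setting node B to ground and injecting 1 A at node A, the 3-node admittance system at A, C, D solves to V_A = Z_AB = 29.57 + j12.02 Ω = 31.92∠22.1° Ω.

Z = 29.57 + j12.02 Ω = 31.92∠22.1° Ω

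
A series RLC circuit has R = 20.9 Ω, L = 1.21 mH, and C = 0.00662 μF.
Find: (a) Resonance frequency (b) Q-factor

Step 1 — Resonance condition Im(Z)=0 gives ω₀ = 1/√(LC).
Step 2 — ω₀ = 1/√(0.00121·6.62e-09) = 3.533e+05 rad/s.
Step 3 — f₀ = ω₀/(2π) = 5.623e+04 Hz.
Step 4 — Series Q: Q = ω₀L/R = 3.533e+05·0.00121/20.9 = 20.46.

(a) f₀ = 5.623e+04 Hz  (b) Q = 20.46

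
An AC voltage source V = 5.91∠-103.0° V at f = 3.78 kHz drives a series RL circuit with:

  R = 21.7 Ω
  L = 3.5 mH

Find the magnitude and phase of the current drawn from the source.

Step 1 — Angular frequency: ω = 2π·f = 2π·3780 = 2.375e+04 rad/s.
Step 2 — Component impedances:
  R: Z = R = 21.7 Ω
  L: Z = jωL = j·2.375e+04·0.0035 = 0 + j83.13 Ω
Step 3 — Series combination: Z_total = R + L = 21.7 + j83.13 Ω = 85.91∠75.4° Ω.
Step 4 — Source phasor: V = 5.91∠-103.0° V = -1.329 - j5.759 V.
Step 5 — Ohm's law: I = V / Z_total = (-1.329 - j5.759) / (21.7 + j83.13) = -0.06876 - j0.001957 A.
Step 6 — Convert to polar: |I| = 0.06879 A, ∠I = -178.4°.

I = 0.06879∠-178.4° A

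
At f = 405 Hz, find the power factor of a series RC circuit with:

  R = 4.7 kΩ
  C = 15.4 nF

Step 1 — Angular frequency: ω = 2π·f = 2π·405 = 2545 rad/s.
Step 2 — Component impedances:
  R: Z = R = 4700 Ω
  C: Z = 1/(jωC) = -j/(ω·C) = 0 - j2.552e+04 Ω
Step 3 — Series combination: Z_total = R + C = 4700 - j2.552e+04 Ω = 2.595e+04∠-79.6° Ω.
Step 4 — Power factor: PF = cos(φ) = Re(Z)/|Z| = 4700/2.595e+04 = 0.1811.
Step 5 — Type: Im(Z) = -2.552e+04 ⇒ leading (phase φ = -79.6°).

PF = 0.1811 (leading, φ = -79.6°)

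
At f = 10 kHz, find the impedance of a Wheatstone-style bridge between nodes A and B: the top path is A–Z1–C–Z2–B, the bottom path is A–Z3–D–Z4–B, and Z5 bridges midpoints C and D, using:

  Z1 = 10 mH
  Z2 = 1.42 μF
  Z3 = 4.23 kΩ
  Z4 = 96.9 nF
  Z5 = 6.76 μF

Step 1 — Angular frequency: ω = 2π·f = 2π·1e+04 = 6.283e+04 rad/s.
Step 2 — Component impedances:
  Z1: Z = jωL = j·6.283e+04·0.01 = 0 + j628.3 Ω
  Z2: Z = 1/(jωC) = -j/(ω·C) = 0 - j11.21 Ω
  Z3: Z = R = 4230 Ω
  Z4: Z = 1/(jωC) = -j/(ω·C) = 0 - j164.2 Ω
  Z5: Z = 1/(jωC) = -j/(ω·C) = 0 - j2.354 Ω
Step 3 — Bridge requires nodal analysis (the Z5 bridge couples midpoints C and D, so the two paths cannot be reduced to a simple series/parallel combination). Setting node B to ground and injecting 1 A at node A, the 3-node admittance system at A, C, D solves to V_A = Z_AB = 91.29 + j604.3 Ω = 611.2∠81.4° Ω.

Z = 91.29 + j604.3 Ω = 611.2∠81.4° Ω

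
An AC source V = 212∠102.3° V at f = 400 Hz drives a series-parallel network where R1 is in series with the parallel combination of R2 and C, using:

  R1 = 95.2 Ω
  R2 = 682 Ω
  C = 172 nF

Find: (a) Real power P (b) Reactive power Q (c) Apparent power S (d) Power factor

Step 1 — Angular frequency: ω = 2π·f = 2π·400 = 2513 rad/s.
Step 2 — Component impedances:
  R1: Z = R = 95.2 Ω
  R2: Z = R = 682 Ω
  C: Z = 1/(jωC) = -j/(ω·C) = 0 - j2313 Ω
Step 3 — Parallel branch: R2 || C = 1/(1/R2 + 1/C) = 627.5 - j185 Ω.
Step 4 — Series with R1: Z_total = R1 + (R2 || C) = 722.7 - j185 Ω = 746∠-14.4° Ω.
Step 5 — Source phasor: V = 212∠102.3° V = -45.16 + j207.1 V.
Step 6 — Current: I = V / Z = -0.1275 + j0.254 A = 0.2842∠116.7° A.
Step 7 — Complex power: S = V·I* = 58.37 - j14.94 VA.
Step 8 — Real power: P = Re(S) = 58.37 W.
Step 9 — Reactive power: Q = Im(S) = -14.94 VAR.
Step 10 — Apparent power: |S| = 60.25 VA.
Step 11 — Power factor: PF = P/|S| = 0.9688 (leading).

(a) P = 58.37 W  (b) Q = -14.94 VAR  (c) S = 60.25 VA  (d) PF = 0.9688 (leading)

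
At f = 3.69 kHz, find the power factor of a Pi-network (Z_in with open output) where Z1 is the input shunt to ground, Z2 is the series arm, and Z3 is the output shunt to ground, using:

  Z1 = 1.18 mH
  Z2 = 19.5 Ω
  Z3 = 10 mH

Step 1 — Angular frequency: ω = 2π·f = 2π·3690 = 2.318e+04 rad/s.
Step 2 — Component impedances:
  Z1: Z = jωL = j·2.318e+04·0.00118 = 0 + j27.36 Ω
  Z2: Z = R = 19.5 Ω
  Z3: Z = jωL = j·2.318e+04·0.01 = 0 + j231.8 Ω
Step 3 — With open output, the series arm Z2 and the output shunt Z3 appear in series to ground: Z2 + Z3 = 19.5 + j231.8 Ω.
Step 4 — Parallel with input shunt Z1: Z_in = Z1 || (Z2 + Z3) = 0.216 + j24.49 Ω = 24.49∠89.5° Ω.
Step 5 — Power factor: PF = cos(φ) = Re(Z)/|Z| = 0.21601/24.488 = 0.008821.
Step 6 — Type: Im(Z) = 24.49 ⇒ lagging (phase φ = 89.5°).

PF = 0.008821 (lagging, φ = 89.5°)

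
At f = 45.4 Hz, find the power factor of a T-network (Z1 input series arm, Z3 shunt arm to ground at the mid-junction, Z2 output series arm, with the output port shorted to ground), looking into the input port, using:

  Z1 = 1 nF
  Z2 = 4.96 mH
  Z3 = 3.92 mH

Step 1 — Angular frequency: ω = 2π·f = 2π·45.4 = 285.3 rad/s.
Step 2 — Component impedances:
  Z1: Z = 1/(jωC) = -j/(ω·C) = 0 - j3.506e+06 Ω
  Z2: Z = jωL = j·285.3·0.00496 = 0 + j1.415 Ω
  Z3: Z = jωL = j·285.3·0.00392 = 0 + j1.118 Ω
Step 3 — With the output port shorted to ground, the output series arm Z2 runs from the junction to ground; the shunt arm Z3 also runs from the junction to ground. They appear in parallel: Z3 || Z2 = 0 + j0.6246 Ω.
Step 4 — Series with input arm Z1: Z_in = Z1 + (Z3 || Z2) = 0 - j3.506e+06 Ω = 3.506e+06∠-90.0° Ω.
Step 5 — Power factor: PF = cos(φ) = Re(Z)/|Z| = 0/3.506e+06 = 0.
Step 6 — Type: Im(Z) = -3.506e+06 ⇒ leading (phase φ = -90.0°).

PF = 0 (leading, φ = -90.0°)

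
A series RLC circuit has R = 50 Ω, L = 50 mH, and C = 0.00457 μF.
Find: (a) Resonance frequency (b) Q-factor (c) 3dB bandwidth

Step 1 — Resonance: ω₀ = 1/√(LC) = 1/√(0.05·4.57e-09) = 6.615e+04 rad/s.
Step 2 — f₀ = ω₀/(2π) = 1.053e+04 Hz.
Step 3 — Series Q: Q = ω₀L/R = 6.615e+04·0.05/50 = 66.15.
Step 4 — Bandwidth: Δω = ω₀/Q = 1000 rad/s; BW = Δω/(2π) = 159.2 Hz.

(a) f₀ = 1.053e+04 Hz  (b) Q = 66.15  (c) BW = 159.2 Hz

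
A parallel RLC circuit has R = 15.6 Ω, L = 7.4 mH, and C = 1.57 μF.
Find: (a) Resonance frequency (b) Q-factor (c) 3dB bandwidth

Step 1 — Resonance: ω₀ = 1/√(LC) = 1/√(0.0074·1.57e-06) = 9278 rad/s.
Step 2 — f₀ = ω₀/(2π) = 1477 Hz.
Step 3 — Parallel Q: Q = R/(ω₀L) = 15.6/(9278·0.0074) = 0.2272.
Step 4 — Bandwidth: Δω = ω₀/Q = 4.083e+04 rad/s; BW = Δω/(2π) = 6498 Hz.

(a) f₀ = 1477 Hz  (b) Q = 0.2272  (c) BW = 6498 Hz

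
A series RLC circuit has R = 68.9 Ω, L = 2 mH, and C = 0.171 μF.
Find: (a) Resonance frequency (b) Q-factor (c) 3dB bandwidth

Step 1 — Resonance condition Im(Z)=0 gives ω₀ = 1/√(LC).
Step 2 — ω₀ = 1/√(0.002·1.71e-07) = 5.407e+04 rad/s.
Step 3 — f₀ = ω₀/(2π) = 8606 Hz.
Step 4 — Series Q: Q = ω₀L/R = 5.407e+04·0.002/68.9 = 1.57.
Step 5 — 3dB bandwidth: Δω = ω₀/Q = 3.445e+04 rad/s; BW = Δω/(2π) = 5483 Hz.

(a) f₀ = 8606 Hz  (b) Q = 1.57  (c) BW = 5483 Hz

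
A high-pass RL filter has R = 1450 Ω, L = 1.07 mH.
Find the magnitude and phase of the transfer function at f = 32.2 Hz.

Step 1 — Angular frequency: ω = 2π·32.2 = 202.3 rad/s.
Step 2 — Transfer function: H(jω) = jωL/(R + jωL).
Step 3 — Numerator jωL = j·0.2165; denominator R + jωL = 1450 + j0.2165.
Step 4 — H = 2.229e-08 + j0.0001493.
Step 5 — Magnitude: |H| = 0.0001493 (-76.5 dB); phase: φ = 90.0°.

|H| = 0.0001493 (-76.5 dB), φ = 90.0°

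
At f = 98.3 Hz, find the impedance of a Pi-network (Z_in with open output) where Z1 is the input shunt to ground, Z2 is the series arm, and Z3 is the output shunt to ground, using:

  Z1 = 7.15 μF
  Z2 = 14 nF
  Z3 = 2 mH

Step 1 — Angular frequency: ω = 2π·f = 2π·98.3 = 617.6 rad/s.
Step 2 — Component impedances:
  Z1: Z = 1/(jωC) = -j/(ω·C) = 0 - j226.4 Ω
  Z2: Z = 1/(jωC) = -j/(ω·C) = 0 - j1.156e+05 Ω
  Z3: Z = jωL = j·617.6·0.002 = 0 + j1.235 Ω
Step 3 — With open output, the series arm Z2 and the output shunt Z3 appear in series to ground: Z2 + Z3 = 0 - j1.156e+05 Ω.
Step 4 — Parallel with input shunt Z1: Z_in = Z1 || (Z2 + Z3) = 0 - j226 Ω = 226∠-90.0° Ω.

Z = 0 - j226 Ω = 226∠-90.0° Ω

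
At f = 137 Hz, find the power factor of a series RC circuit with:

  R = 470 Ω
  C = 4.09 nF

Step 1 — Angular frequency: ω = 2π·f = 2π·137 = 860.8 rad/s.
Step 2 — Component impedances:
  R: Z = R = 470 Ω
  C: Z = 1/(jωC) = -j/(ω·C) = 0 - j2.84e+05 Ω
Step 3 — Series combination: Z_total = R + C = 470 - j2.84e+05 Ω = 2.84e+05∠-89.9° Ω.
Step 4 — Power factor: PF = cos(φ) = Re(Z)/|Z| = 470/2.84e+05 = 0.001655.
Step 5 — Type: Im(Z) = -2.84e+05 ⇒ leading (phase φ = -89.9°).

PF = 0.001655 (leading, φ = -89.9°)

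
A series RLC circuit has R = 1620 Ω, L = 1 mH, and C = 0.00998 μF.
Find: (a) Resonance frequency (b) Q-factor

Step 1 — Resonance condition Im(Z)=0 gives ω₀ = 1/√(LC).
Step 2 — ω₀ = 1/√(0.001·9.98e-09) = 3.165e+05 rad/s.
Step 3 — f₀ = ω₀/(2π) = 5.038e+04 Hz.
Step 4 — Series Q: Q = ω₀L/R = 3.165e+05·0.001/1620 = 0.1954.

(a) f₀ = 5.038e+04 Hz  (b) Q = 0.1954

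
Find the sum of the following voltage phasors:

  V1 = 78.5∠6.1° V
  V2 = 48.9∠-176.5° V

Step 1 — Convert each phasor to rectangular form:
  V1 = 78.5·(cos(6.1°) + j·sin(6.1°)) = 78.06 + j8.342 V
  V2 = 48.9·(cos(-176.5°) + j·sin(-176.5°)) = -48.81 - j2.985 V
Step 2 — Sum components: V_total = 29.25 + j5.356 V.
Step 3 — Convert to polar: |V_total| = 29.73 V, ∠V_total = 10.4°.

V_total = 29.73∠10.4° V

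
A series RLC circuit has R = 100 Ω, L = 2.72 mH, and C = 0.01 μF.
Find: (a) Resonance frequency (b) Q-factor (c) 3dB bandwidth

Step 1 — Resonance condition Im(Z)=0 gives ω₀ = 1/√(LC).
Step 2 — ω₀ = 1/√(0.00272·1e-08) = 1.917e+05 rad/s.
Step 3 — f₀ = ω₀/(2π) = 3.052e+04 Hz.
Step 4 — Series Q: Q = ω₀L/R = 1.917e+05·0.00272/100 = 5.215.
Step 5 — 3dB bandwidth: Δω = ω₀/Q = 3.676e+04 rad/s; BW = Δω/(2π) = 5851 Hz.

(a) f₀ = 3.052e+04 Hz  (b) Q = 5.215  (c) BW = 5851 Hz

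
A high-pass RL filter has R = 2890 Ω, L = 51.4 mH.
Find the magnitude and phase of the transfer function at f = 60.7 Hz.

Step 1 — Angular frequency: ω = 2π·60.7 = 381.4 rad/s.
Step 2 — Transfer function: H(jω) = jωL/(R + jωL).
Step 3 — Numerator jωL = j·19.6; denominator R + jωL = 2890 + j19.6.
Step 4 — H = 4.601e-05 + j0.006783.
Step 5 — Magnitude: |H| = 0.006783 (-43.4 dB); phase: φ = 89.6°.

|H| = 0.006783 (-43.4 dB), φ = 89.6°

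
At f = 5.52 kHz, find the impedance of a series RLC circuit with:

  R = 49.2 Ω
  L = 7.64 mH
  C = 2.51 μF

Step 1 — Angular frequency: ω = 2π·f = 2π·5520 = 3.468e+04 rad/s.
Step 2 — Component impedances:
  R: Z = R = 49.2 Ω
  L: Z = jωL = j·3.468e+04·0.00764 = 0 + j265 Ω
  C: Z = 1/(jωC) = -j/(ω·C) = 0 - j11.49 Ω
Step 3 — Series combination: Z_total = R + L + C = 49.2 + j253.5 Ω = 258.2∠79.0° Ω.

Z = 49.2 + j253.5 Ω = 258.2∠79.0° Ω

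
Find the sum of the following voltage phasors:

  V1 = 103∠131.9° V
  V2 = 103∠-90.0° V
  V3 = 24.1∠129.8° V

Step 1 — Convert each phasor to rectangular form:
  V1 = 103·(cos(131.9°) + j·sin(131.9°)) = -68.79 + j76.66 V
  V2 = 103·(cos(-90.0°) + j·sin(-90.0°)) = 0 - j103 V
  V3 = 24.1·(cos(129.8°) + j·sin(129.8°)) = -15.43 + j18.52 V
Step 2 — Sum components: V_total = -84.21 - j7.82 V.
Step 3 — Convert to polar: |V_total| = 84.58 V, ∠V_total = -174.7°.

V_total = 84.58∠-174.7° V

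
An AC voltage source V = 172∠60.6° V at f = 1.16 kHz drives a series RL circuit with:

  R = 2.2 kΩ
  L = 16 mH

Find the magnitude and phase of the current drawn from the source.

Step 1 — Angular frequency: ω = 2π·f = 2π·1160 = 7288 rad/s.
Step 2 — Component impedances:
  R: Z = R = 2200 Ω
  L: Z = jωL = j·7288·0.016 = 0 + j116.6 Ω
Step 3 — Series combination: Z_total = R + L = 2200 + j116.6 Ω = 2203∠3.0° Ω.
Step 4 — Source phasor: V = 172∠60.6° V = 84.44 + j149.8 V.
Step 5 — Ohm's law: I = V / Z_total = (84.44 + j149.8) / (2200 + j116.6) = 0.04187 + j0.06589 A.
Step 6 — Convert to polar: |I| = 0.07807 A, ∠I = 57.6°.

I = 0.07807∠57.6° A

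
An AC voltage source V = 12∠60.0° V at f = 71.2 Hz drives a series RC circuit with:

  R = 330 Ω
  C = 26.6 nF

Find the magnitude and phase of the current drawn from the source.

Step 1 — Angular frequency: ω = 2π·f = 2π·71.2 = 447.4 rad/s.
Step 2 — Component impedances:
  R: Z = R = 330 Ω
  C: Z = 1/(jωC) = -j/(ω·C) = 0 - j8.403e+04 Ω
Step 3 — Series combination: Z_total = R + C = 330 - j8.403e+04 Ω = 8.404e+04∠-89.8° Ω.
Step 4 — Source phasor: V = 12∠60.0° V = 6 + j10.39 V.
Step 5 — Ohm's law: I = V / Z_total = (6 + j10.39) / (330 - j8.403e+04) = -0.0001234 + j7.188e-05 A.
Step 6 — Convert to polar: |I| = 0.0001428 A, ∠I = 149.8°.

I = 0.0001428∠149.8° A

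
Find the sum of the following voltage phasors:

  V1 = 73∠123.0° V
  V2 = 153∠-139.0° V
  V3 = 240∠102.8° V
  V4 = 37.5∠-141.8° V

Step 1 — Convert each phasor to rectangular form:
  V1 = 73·(cos(123.0°) + j·sin(123.0°)) = -39.76 + j61.22 V
  V2 = 153·(cos(-139.0°) + j·sin(-139.0°)) = -115.5 - j100.4 V
  V3 = 240·(cos(102.8°) + j·sin(102.8°)) = -53.17 + j234 V
  V4 = 37.5·(cos(-141.8°) + j·sin(-141.8°)) = -29.47 - j23.19 V
Step 2 — Sum components: V_total = -237.9 + j171.7 V.
Step 3 — Convert to polar: |V_total| = 293.4 V, ∠V_total = 144.2°.

V_total = 293.4∠144.2° V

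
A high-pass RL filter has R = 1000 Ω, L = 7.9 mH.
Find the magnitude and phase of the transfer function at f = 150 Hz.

Step 1 — Angular frequency: ω = 2π·150 = 942.5 rad/s.
Step 2 — Transfer function: H(jω) = jωL/(R + jωL).
Step 3 — Numerator jωL = j·7.446; denominator R + jωL = 1000 + j7.446.
Step 4 — H = 5.543e-05 + j0.007445.
Step 5 — Magnitude: |H| = 0.007445 (-42.6 dB); phase: φ = 89.6°.

|H| = 0.007445 (-42.6 dB), φ = 89.6°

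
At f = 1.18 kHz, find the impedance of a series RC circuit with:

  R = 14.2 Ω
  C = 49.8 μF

Step 1 — Angular frequency: ω = 2π·f = 2π·1180 = 7414 rad/s.
Step 2 — Component impedances:
  R: Z = R = 14.2 Ω
  C: Z = 1/(jωC) = -j/(ω·C) = 0 - j2.708 Ω
Step 3 — Series combination: Z_total = R + C = 14.2 - j2.708 Ω = 14.46∠-10.8° Ω.

Z = 14.2 - j2.708 Ω = 14.46∠-10.8° Ω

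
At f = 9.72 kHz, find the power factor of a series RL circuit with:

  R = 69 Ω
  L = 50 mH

Step 1 — Angular frequency: ω = 2π·f = 2π·9720 = 6.107e+04 rad/s.
Step 2 — Component impedances:
  R: Z = R = 69 Ω
  L: Z = jωL = j·6.107e+04·0.05 = 0 + j3054 Ω
Step 3 — Series combination: Z_total = R + L = 69 + j3054 Ω = 3054∠88.7° Ω.
Step 4 — Power factor: PF = cos(φ) = Re(Z)/|Z| = 69/3054 = 0.02259.
Step 5 — Type: Im(Z) = 3054 ⇒ lagging (phase φ = 88.7°).

PF = 0.02259 (lagging, φ = 88.7°)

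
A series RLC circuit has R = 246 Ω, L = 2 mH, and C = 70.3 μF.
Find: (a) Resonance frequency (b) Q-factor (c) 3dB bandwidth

Step 1 — Resonance condition Im(Z)=0 gives ω₀ = 1/√(LC).
Step 2 — ω₀ = 1/√(0.002·7.03e-05) = 2667 rad/s.
Step 3 — f₀ = ω₀/(2π) = 424.5 Hz.
Step 4 — Series Q: Q = ω₀L/R = 2667·0.002/246 = 0.02168.
Step 5 — 3dB bandwidth: Δω = ω₀/Q = 1.23e+05 rad/s; BW = Δω/(2π) = 1.958e+04 Hz.

(a) f₀ = 424.5 Hz  (b) Q = 0.02168  (c) BW = 1.958e+04 Hz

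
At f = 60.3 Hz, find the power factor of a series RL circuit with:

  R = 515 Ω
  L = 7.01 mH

Step 1 — Angular frequency: ω = 2π·f = 2π·60.3 = 378.9 rad/s.
Step 2 — Component impedances:
  R: Z = R = 515 Ω
  L: Z = jωL = j·378.9·0.00701 = 0 + j2.656 Ω
Step 3 — Series combination: Z_total = R + L = 515 + j2.656 Ω = 515∠0.3° Ω.
Step 4 — Power factor: PF = cos(φ) = Re(Z)/|Z| = 515/515 = 1.
Step 5 — Type: Im(Z) = 2.656 ⇒ lagging (phase φ = 0.3°).

PF = 1 (lagging, φ = 0.3°)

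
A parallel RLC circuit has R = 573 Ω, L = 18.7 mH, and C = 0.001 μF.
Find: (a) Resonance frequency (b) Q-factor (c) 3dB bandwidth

Step 1 — Resonance: ω₀ = 1/√(LC) = 1/√(0.0187·1e-09) = 2.312e+05 rad/s.
Step 2 — f₀ = ω₀/(2π) = 3.68e+04 Hz.
Step 3 — Parallel Q: Q = R/(ω₀L) = 573/(2.312e+05·0.0187) = 0.1325.
Step 4 — Bandwidth: Δω = ω₀/Q = 1.745e+06 rad/s; BW = Δω/(2π) = 2.778e+05 Hz.

(a) f₀ = 3.68e+04 Hz  (b) Q = 0.1325  (c) BW = 2.778e+05 Hz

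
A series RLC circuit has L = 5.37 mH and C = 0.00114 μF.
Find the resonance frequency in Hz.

Step 1 — Resonance condition Im(Z)=0 gives ω₀ = 1/√(LC).
Step 2 — ω₀ = 1/√(0.00537·1.14e-09) = 4.042e+05 rad/s.
Step 3 — f₀ = ω₀/(2π) = 6.433e+04 Hz.

f₀ = 6.433e+04 Hz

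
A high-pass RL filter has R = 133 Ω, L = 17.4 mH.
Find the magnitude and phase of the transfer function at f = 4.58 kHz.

Step 1 — Angular frequency: ω = 2π·4580 = 2.878e+04 rad/s.
Step 2 — Transfer function: H(jω) = jωL/(R + jωL).
Step 3 — Numerator jωL = j·500.7; denominator R + jωL = 133 + j500.7.
Step 4 — H = 0.9341 + j0.2481.
Step 5 — Magnitude: |H| = 0.9665 (-0.3 dB); phase: φ = 14.9°.

|H| = 0.9665 (-0.3 dB), φ = 14.9°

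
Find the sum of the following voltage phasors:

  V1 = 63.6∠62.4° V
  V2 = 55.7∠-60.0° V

Step 1 — Convert each phasor to rectangular form:
  V1 = 63.6·(cos(62.4°) + j·sin(62.4°)) = 29.47 + j56.36 V
  V2 = 55.7·(cos(-60.0°) + j·sin(-60.0°)) = 27.85 - j48.24 V
Step 2 — Sum components: V_total = 57.32 + j8.125 V.
Step 3 — Convert to polar: |V_total| = 57.89 V, ∠V_total = 8.1°.

V_total = 57.89∠8.1° V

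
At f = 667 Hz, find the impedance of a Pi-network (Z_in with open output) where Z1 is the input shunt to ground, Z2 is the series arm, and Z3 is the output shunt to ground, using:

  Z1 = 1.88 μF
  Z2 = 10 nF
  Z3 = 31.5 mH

Step 1 — Angular frequency: ω = 2π·f = 2π·667 = 4191 rad/s.
Step 2 — Component impedances:
  Z1: Z = 1/(jωC) = -j/(ω·C) = 0 - j126.9 Ω
  Z2: Z = 1/(jωC) = -j/(ω·C) = 0 - j2.386e+04 Ω
  Z3: Z = jωL = j·4191·0.0315 = 0 + j132 Ω
Step 3 — With open output, the series arm Z2 and the output shunt Z3 appear in series to ground: Z2 + Z3 = 0 - j2.373e+04 Ω.
Step 4 — Parallel with input shunt Z1: Z_in = Z1 || (Z2 + Z3) = 0 - j126.2 Ω = 126.2∠-90.0° Ω.

Z = 0 - j126.2 Ω = 126.2∠-90.0° Ω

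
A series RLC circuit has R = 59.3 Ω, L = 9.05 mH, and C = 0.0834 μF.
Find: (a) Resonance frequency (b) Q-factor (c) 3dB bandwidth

Step 1 — Resonance: ω₀ = 1/√(LC) = 1/√(0.00905·8.34e-08) = 3.64e+04 rad/s.
Step 2 — f₀ = ω₀/(2π) = 5793 Hz.
Step 3 — Series Q: Q = ω₀L/R = 3.64e+04·0.00905/59.3 = 5.555.
Step 4 — Bandwidth: Δω = ω₀/Q = 6552 rad/s; BW = Δω/(2π) = 1043 Hz.

(a) f₀ = 5793 Hz  (b) Q = 5.555  (c) BW = 1043 Hz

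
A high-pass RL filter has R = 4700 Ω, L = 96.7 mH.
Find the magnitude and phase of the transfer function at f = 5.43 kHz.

Step 1 — Angular frequency: ω = 2π·5430 = 3.412e+04 rad/s.
Step 2 — Transfer function: H(jω) = jωL/(R + jωL).
Step 3 — Numerator jωL = j·3299; denominator R + jωL = 4700 + j3299.
Step 4 — H = 0.3301 + j0.4702.
Step 5 — Magnitude: |H| = 0.5745 (-4.8 dB); phase: φ = 54.9°.

|H| = 0.5745 (-4.8 dB), φ = 54.9°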